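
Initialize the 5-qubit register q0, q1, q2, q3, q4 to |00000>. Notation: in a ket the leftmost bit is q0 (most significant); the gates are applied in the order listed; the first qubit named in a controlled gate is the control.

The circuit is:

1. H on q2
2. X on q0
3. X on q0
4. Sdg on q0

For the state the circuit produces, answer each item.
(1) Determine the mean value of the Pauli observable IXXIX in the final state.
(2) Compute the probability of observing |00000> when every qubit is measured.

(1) In the final state, IXXIX has expectation 0.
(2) Outcome |00000> occurs with probability 1/2.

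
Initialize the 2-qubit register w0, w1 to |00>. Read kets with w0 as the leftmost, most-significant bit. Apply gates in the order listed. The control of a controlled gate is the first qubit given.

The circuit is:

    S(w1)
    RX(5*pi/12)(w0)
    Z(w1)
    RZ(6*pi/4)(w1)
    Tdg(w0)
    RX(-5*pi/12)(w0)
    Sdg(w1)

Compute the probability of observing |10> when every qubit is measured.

A full measurement returns |10> with probability -sqrt(2)/8 - sqrt(6)/16 + sqrt(3)/8 + 1/4.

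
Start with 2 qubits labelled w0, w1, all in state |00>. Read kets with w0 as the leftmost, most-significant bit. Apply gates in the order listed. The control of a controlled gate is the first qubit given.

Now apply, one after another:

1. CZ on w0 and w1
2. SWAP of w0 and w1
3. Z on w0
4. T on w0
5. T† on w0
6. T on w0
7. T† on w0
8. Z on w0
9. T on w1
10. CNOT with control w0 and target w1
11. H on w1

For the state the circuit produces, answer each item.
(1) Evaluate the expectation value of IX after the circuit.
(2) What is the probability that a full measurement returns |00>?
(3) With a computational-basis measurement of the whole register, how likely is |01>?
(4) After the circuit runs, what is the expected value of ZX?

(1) The observable IX averages to 1. Key observation: gates 3-8 undo each other exactly, leaving only the rest of the circuit to track.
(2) The probability of measuring |00> is 1/2.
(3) The probability of measuring |01> is 1/2.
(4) The expectation value of ZX is 1.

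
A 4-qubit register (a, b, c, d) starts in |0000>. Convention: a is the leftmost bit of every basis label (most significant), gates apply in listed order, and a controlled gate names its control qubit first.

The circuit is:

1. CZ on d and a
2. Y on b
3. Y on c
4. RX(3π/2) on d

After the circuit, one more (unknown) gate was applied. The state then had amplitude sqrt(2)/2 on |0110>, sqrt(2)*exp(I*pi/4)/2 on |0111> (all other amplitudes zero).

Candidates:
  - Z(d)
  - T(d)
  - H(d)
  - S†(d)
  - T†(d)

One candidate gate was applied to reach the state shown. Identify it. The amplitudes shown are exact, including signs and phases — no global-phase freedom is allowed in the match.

The applied gate was T†(d).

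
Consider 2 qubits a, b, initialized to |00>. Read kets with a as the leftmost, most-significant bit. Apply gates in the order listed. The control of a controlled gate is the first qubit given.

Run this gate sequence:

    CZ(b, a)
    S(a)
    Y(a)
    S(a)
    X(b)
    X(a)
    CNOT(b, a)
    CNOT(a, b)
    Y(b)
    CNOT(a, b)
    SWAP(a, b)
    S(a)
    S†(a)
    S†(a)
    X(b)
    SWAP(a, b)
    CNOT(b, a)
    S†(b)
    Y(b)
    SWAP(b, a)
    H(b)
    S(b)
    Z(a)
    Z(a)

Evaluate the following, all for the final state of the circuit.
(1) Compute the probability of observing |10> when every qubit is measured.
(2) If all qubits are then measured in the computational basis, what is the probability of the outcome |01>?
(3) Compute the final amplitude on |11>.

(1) Outcome |10> occurs with probability 1/2. Key observation: the block from step 12 through step 13 cancels to the identity and can be dropped.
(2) The probability of measuring |01> is 0.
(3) |11> carries amplitude sqrt(2)*I/2 in the final state.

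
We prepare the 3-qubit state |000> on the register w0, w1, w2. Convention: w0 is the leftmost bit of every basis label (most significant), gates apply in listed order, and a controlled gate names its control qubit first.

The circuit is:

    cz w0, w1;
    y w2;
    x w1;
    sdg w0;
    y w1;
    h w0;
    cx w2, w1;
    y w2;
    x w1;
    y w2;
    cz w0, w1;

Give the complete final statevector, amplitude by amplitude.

The final amplitudes are sqrt(2)/2 on |001>, sqrt(2)/2 on |101>, and 0 on every other basis state.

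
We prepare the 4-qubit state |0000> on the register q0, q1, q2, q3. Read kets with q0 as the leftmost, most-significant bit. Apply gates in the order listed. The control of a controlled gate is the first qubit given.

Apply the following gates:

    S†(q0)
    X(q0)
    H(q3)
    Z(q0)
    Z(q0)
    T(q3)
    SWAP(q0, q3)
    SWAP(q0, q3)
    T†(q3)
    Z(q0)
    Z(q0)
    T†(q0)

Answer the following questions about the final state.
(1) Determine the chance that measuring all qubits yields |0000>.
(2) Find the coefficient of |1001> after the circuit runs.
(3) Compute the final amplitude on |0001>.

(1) A full measurement returns |0000> with probability 0. Key observation: gates 4-11 undo each other exactly, leaving only the rest of the circuit to track.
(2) The amplitude on |1001> is -sqrt(2)*exp(3*I*pi/4)/2.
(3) The final state's coefficient on |0001> equals 0.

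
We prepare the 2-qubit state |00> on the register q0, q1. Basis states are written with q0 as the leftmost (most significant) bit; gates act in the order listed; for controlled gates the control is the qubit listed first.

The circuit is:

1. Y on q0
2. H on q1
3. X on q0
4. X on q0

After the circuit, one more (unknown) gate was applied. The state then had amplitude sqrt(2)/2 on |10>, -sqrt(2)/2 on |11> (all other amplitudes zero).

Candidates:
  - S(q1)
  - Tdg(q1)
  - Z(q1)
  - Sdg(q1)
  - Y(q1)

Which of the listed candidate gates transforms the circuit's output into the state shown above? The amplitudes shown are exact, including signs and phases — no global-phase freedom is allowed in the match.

The unique candidate consistent with the amplitudes is Y(q1). Key observation: gates 3-4 undo each other exactly, leaving only the rest of the circuit to track.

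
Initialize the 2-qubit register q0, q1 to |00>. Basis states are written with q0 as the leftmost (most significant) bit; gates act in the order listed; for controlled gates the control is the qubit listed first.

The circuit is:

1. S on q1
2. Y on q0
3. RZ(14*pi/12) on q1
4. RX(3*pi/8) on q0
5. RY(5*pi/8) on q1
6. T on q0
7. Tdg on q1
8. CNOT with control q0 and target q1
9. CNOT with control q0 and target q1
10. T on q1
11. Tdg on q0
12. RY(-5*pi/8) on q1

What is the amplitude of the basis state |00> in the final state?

The amplitude on |00> is -exp(5*I*pi/12)*sin(3*pi/16). Key observation: gates 5-12 undo each other exactly, leaving only the rest of the circuit to track.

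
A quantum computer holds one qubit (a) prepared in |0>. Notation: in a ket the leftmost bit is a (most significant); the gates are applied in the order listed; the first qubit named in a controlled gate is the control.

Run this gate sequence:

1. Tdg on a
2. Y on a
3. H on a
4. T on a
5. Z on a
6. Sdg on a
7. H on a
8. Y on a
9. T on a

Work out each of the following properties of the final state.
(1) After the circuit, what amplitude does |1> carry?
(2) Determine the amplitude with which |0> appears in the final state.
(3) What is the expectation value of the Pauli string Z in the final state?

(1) The amplitude on |1> is -1/2 - exp(I*pi/4)/2.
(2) The amplitude on |0> is 1/2 + exp(3*I*pi/4)/2.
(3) In the final state, Z has expectation -sqrt(2)/2.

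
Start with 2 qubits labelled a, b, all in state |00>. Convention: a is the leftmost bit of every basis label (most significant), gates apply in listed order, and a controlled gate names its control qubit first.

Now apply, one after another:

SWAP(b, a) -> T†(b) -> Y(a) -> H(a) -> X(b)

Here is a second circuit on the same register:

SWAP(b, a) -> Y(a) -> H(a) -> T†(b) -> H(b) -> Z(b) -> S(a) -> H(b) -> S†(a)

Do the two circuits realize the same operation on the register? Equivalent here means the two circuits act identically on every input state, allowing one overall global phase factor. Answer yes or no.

Yes — the two circuits implement the same unitary up to a global phase.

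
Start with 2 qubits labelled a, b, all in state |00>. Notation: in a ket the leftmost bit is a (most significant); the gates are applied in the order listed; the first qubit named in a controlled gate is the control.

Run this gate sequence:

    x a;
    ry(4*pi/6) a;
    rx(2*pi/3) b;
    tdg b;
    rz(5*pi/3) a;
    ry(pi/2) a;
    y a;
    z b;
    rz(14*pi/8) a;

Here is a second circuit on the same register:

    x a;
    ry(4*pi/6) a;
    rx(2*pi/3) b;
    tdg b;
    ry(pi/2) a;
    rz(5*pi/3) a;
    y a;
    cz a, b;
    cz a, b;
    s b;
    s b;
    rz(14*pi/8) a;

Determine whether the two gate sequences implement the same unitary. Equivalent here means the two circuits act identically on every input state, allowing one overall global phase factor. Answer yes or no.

No — the two circuits implement different unitaries, even allowing a global phase.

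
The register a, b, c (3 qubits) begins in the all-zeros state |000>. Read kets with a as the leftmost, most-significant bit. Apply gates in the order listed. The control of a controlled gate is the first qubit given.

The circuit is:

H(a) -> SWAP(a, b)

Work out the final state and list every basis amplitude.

The resulting statevector has amplitude sqrt(2)/2 on |000>, sqrt(2)/2 on |010>, and 0 on every other basis state.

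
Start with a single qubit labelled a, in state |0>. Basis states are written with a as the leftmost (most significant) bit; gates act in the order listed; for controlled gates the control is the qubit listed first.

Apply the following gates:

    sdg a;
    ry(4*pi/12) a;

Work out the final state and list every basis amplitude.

The resulting statevector has amplitude sqrt(3)/2 on |0>, 1/2 on |1>.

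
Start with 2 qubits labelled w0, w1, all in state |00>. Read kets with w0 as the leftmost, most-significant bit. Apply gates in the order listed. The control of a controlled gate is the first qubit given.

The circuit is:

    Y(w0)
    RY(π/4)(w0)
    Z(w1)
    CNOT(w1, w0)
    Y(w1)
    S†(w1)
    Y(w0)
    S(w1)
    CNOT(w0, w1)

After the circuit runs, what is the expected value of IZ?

The observable IZ averages to -sqrt(2)/2.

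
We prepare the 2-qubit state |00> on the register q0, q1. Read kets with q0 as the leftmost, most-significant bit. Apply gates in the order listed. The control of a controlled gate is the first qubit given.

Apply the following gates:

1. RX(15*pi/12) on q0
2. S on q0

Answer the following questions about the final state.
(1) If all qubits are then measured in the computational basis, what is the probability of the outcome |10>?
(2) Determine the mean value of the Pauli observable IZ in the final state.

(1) A full measurement returns |10> with probability sqrt(2)/4 + 1/2.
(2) In the final state, IZ has expectation 1.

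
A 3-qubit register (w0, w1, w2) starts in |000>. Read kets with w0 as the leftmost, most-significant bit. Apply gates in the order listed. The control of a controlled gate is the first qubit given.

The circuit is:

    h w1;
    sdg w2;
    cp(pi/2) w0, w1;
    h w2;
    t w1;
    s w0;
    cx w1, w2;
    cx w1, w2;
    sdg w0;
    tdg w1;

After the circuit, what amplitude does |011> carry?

|011> carries amplitude 1/2 in the final state. Key observation: gates 5-10 undo each other exactly, leaving only the rest of the circuit to track.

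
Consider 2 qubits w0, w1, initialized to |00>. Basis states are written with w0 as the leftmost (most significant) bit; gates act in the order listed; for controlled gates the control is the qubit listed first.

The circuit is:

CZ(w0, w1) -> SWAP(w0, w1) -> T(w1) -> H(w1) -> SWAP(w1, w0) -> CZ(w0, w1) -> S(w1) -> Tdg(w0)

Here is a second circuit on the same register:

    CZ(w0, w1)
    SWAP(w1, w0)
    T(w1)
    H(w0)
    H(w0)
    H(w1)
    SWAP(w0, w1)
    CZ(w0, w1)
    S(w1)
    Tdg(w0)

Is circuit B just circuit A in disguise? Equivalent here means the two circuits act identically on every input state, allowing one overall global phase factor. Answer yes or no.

Yes: on every input state the two circuits agree up to one overall phase factor.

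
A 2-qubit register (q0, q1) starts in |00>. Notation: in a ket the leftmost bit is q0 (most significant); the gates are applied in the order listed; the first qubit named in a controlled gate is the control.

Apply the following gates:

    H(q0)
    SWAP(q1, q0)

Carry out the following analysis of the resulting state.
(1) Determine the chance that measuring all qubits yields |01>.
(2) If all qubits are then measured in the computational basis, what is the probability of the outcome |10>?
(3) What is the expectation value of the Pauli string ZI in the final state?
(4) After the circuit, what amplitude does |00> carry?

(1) The probability of measuring |01> is 1/2.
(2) A full measurement returns |10> with probability 0.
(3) The expectation value of ZI is 1.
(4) |00> carries amplitude sqrt(2)/2 in the final state.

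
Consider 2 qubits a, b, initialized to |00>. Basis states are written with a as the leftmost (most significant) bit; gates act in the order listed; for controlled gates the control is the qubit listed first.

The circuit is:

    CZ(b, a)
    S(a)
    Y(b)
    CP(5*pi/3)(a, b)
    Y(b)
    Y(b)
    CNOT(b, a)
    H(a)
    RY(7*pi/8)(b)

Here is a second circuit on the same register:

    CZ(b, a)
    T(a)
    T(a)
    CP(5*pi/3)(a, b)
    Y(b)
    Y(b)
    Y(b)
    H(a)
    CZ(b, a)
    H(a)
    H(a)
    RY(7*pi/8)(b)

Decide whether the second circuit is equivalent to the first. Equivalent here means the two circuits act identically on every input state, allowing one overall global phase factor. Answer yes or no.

No, they are not equivalent — no single phase factor reconciles the two unitaries.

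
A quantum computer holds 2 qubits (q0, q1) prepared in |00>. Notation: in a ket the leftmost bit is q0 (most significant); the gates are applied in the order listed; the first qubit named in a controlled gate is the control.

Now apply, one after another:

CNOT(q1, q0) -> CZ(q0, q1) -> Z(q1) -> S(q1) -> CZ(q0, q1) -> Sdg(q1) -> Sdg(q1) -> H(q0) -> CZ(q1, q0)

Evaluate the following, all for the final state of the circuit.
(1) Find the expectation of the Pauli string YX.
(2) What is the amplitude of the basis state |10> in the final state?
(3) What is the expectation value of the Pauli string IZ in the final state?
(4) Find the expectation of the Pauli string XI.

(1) The expectation value of YX is 0.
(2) The final state's coefficient on |10> equals sqrt(2)/2.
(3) In the final state, IZ has expectation 1.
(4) In the final state, XI has expectation 1.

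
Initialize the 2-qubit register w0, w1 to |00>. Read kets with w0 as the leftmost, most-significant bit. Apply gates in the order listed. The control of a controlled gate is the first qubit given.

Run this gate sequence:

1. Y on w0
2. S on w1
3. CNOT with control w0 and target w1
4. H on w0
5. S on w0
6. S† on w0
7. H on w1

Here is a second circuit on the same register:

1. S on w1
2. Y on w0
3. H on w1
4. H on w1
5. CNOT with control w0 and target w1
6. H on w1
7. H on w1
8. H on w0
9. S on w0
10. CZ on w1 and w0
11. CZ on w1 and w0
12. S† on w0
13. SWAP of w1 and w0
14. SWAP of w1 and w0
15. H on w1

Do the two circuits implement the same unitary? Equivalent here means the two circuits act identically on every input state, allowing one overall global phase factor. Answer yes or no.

Yes, they are equivalent — the unitaries differ by at most a global phase.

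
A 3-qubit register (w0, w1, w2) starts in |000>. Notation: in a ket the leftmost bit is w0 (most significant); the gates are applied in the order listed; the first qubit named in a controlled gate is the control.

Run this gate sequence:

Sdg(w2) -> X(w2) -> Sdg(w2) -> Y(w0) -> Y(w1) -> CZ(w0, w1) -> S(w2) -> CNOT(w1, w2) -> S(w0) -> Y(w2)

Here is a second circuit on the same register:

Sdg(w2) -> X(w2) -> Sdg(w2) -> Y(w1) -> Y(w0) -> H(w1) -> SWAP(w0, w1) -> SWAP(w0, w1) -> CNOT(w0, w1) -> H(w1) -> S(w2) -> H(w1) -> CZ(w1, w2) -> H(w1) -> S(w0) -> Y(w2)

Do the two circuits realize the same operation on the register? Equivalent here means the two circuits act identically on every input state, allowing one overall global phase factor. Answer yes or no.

No: there is an input state on which the two circuits produce genuinely different outputs (not merely differing by a phase).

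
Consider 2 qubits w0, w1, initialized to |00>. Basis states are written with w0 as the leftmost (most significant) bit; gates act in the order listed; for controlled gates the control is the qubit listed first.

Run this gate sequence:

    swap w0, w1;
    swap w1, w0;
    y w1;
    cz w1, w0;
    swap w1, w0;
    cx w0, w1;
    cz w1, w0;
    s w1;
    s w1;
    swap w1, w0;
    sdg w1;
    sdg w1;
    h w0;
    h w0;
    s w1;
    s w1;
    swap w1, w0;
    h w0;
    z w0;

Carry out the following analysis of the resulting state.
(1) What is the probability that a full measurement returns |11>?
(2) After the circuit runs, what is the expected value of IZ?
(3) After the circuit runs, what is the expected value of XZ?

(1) Outcome |11> occurs with probability 1/2.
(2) The observable IZ averages to -1.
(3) In the final state, XZ has expectation -1.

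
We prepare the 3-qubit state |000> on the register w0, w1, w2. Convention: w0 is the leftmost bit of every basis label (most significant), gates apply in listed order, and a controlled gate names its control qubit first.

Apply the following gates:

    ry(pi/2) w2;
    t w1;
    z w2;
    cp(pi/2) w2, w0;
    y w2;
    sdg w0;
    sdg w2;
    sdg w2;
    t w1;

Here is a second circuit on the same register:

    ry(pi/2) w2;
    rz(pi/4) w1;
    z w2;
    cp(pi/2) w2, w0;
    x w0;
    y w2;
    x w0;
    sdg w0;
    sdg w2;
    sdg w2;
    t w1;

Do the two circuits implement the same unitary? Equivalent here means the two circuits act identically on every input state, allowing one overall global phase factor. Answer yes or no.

Yes, they are equivalent — the unitaries differ by at most a global phase.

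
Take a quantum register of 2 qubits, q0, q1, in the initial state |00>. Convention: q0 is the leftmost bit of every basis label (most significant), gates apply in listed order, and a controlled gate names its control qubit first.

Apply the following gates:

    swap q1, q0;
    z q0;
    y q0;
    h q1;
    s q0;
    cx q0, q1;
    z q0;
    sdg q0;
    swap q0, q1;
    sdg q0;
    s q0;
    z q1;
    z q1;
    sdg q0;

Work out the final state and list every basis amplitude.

The final amplitudes are 0 on |00>, -sqrt(2)*I/2 on |01>, 0 on |10>, -sqrt(2)/2 on |11>.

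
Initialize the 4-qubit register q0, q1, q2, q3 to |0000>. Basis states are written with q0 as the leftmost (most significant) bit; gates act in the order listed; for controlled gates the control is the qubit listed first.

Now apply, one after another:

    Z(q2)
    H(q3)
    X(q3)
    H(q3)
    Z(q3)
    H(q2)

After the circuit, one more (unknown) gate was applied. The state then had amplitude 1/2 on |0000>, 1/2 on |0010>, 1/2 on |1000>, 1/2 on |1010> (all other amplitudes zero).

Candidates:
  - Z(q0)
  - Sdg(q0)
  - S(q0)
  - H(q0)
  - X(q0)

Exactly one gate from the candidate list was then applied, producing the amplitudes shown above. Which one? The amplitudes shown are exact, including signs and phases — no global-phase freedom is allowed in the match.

The unique candidate consistent with the amplitudes is H(q0).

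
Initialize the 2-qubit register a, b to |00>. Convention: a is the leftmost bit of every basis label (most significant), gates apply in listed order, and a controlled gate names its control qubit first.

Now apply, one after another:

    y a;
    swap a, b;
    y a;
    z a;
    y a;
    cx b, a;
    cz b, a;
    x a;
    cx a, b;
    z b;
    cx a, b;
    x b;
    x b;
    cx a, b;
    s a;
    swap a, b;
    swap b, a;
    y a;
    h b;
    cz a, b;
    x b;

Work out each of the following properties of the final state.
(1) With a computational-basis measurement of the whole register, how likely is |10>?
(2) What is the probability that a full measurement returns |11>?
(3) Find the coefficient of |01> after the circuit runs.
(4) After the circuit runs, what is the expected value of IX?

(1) Outcome |10> occurs with probability 1/2.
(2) The probability of measuring |11> is 1/2.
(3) The final state's coefficient on |01> equals 0.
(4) The expectation value of IX is 1.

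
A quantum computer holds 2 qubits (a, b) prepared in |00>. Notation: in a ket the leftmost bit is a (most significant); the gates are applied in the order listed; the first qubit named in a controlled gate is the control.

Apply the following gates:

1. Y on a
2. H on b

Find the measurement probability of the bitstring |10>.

The probability of measuring |10> is 1/2.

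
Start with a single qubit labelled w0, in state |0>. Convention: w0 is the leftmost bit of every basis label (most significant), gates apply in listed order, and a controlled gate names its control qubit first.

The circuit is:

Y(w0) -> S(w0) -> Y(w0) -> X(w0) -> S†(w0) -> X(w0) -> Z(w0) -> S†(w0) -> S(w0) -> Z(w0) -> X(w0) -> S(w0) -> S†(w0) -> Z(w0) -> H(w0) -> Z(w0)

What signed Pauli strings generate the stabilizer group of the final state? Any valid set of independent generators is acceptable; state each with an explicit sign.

One valid set of independent stabilizer generators is +X (any independent generating set of the same group is equally correct).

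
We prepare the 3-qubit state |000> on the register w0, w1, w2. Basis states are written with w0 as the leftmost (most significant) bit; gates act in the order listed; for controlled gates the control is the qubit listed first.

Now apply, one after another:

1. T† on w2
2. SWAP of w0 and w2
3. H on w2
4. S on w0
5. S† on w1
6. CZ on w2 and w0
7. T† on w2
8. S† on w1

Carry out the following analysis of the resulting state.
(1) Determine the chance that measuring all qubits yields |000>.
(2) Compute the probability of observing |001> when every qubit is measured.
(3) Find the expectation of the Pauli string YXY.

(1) Outcome |000> occurs with probability 1/2.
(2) The probability of measuring |001> is 1/2.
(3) The observable YXY averages to 0.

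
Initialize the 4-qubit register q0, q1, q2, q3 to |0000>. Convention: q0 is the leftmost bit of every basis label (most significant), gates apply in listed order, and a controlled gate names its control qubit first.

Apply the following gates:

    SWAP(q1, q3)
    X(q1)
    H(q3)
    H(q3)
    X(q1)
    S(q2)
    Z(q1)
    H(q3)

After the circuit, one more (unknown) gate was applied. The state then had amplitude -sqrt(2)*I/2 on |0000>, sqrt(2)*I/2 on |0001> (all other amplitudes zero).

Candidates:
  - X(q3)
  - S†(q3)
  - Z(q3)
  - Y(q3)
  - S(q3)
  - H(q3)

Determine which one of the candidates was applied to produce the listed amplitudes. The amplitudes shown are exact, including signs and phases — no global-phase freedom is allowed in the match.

It was Y(q3) that produced the state shown. Key observation: the block from step 2 through step 5 cancels to the identity and can be dropped.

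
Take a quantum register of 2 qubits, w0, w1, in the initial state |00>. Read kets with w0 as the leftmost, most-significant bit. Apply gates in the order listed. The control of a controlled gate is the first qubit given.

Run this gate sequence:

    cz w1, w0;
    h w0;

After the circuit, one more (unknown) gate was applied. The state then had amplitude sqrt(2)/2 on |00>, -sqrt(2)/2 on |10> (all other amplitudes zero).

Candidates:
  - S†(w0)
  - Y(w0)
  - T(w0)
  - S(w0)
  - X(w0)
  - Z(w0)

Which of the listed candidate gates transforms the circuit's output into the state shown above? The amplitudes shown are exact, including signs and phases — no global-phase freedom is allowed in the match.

The applied gate was Z(w0).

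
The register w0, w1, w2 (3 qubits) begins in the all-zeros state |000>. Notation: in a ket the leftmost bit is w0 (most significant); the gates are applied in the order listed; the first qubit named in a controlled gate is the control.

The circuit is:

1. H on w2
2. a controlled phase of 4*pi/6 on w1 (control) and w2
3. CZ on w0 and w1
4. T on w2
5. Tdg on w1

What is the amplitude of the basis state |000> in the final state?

The amplitude on |000> is sqrt(2)/2.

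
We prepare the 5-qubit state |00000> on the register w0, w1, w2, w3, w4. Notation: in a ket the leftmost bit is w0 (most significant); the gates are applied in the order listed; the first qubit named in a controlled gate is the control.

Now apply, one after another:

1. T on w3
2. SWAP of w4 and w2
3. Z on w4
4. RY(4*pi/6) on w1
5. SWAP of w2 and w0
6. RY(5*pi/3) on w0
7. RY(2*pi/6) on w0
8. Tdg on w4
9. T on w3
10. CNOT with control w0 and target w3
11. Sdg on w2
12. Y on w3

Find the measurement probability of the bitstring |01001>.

The probability of measuring |01001> is 0.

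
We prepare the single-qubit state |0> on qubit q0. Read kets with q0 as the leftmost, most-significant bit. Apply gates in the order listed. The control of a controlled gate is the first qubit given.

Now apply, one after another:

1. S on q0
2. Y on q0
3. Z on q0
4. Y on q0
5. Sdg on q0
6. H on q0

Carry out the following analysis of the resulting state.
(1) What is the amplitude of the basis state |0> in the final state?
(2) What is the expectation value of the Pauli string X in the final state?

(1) |0> carries amplitude -sqrt(2)/2 in the final state.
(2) The expectation value of X is 1.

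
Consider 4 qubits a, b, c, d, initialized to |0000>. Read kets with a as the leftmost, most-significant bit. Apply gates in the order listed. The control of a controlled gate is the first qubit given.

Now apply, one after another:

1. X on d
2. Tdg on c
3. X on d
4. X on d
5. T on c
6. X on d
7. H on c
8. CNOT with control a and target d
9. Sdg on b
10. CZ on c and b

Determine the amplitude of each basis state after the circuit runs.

The resulting statevector has amplitude sqrt(2)/2 on |0000>, sqrt(2)/2 on |0010>, and 0 on every other basis state.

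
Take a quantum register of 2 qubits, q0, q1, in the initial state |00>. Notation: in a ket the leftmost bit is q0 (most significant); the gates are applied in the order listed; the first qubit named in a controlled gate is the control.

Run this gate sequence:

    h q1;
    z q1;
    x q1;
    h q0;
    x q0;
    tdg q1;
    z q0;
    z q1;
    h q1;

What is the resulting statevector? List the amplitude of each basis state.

The resulting statevector has amplitude sqrt(2)*(-1 + exp(3*I*pi/4))/4 on |00>, sqrt(2)*(-1 - exp(3*I*pi/4))/4 on |01>, sqrt(2)*(1 - exp(3*I*pi/4))/4 on |10>, sqrt(2)*(1 + exp(3*I*pi/4))/4 on |11>.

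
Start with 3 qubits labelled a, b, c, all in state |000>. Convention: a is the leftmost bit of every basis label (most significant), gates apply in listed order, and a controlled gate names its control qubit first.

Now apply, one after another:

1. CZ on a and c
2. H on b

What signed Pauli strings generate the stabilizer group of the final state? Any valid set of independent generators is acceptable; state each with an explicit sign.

The stabilizer group can be generated by +IXI, +ZII, +IIZ, among other valid generating sets.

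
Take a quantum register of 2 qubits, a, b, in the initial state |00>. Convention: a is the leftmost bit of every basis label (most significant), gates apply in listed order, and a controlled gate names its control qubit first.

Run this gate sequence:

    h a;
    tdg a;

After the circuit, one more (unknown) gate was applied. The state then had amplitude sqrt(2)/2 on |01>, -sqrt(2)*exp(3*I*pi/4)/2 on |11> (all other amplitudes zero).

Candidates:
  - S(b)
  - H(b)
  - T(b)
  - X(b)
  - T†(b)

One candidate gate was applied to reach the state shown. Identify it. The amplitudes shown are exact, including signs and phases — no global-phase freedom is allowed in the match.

The unique candidate consistent with the amplitudes is X(b).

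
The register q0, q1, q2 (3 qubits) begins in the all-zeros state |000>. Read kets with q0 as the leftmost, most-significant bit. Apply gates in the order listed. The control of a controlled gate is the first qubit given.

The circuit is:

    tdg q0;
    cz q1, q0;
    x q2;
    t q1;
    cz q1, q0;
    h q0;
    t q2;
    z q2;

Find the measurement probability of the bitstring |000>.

A full measurement returns |000> with probability 0.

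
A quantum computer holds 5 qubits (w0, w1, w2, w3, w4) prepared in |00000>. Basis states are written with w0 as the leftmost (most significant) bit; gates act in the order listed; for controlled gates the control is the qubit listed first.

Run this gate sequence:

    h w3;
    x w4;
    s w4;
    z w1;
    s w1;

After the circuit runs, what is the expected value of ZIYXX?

In the final state, ZIYXX has expectation 0.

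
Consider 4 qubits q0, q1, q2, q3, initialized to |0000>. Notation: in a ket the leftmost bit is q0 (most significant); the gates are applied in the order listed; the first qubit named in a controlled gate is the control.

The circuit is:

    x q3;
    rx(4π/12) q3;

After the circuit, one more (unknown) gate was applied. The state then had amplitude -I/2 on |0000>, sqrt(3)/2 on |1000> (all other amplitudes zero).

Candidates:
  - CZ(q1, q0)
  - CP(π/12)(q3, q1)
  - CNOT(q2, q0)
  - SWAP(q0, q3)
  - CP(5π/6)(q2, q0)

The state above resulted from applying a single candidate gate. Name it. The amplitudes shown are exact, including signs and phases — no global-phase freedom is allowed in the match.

The applied gate was SWAP(q0, q3).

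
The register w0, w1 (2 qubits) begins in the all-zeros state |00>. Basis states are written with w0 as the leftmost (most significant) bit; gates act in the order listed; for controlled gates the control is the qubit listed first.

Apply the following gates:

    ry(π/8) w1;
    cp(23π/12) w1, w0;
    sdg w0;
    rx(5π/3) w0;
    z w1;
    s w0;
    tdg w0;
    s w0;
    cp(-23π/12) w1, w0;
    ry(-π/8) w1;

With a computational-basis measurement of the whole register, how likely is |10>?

A full measurement returns |10> with probability -sqrt(6)/64 + sqrt(2)/64 + sqrt(3)/64 + 13/64.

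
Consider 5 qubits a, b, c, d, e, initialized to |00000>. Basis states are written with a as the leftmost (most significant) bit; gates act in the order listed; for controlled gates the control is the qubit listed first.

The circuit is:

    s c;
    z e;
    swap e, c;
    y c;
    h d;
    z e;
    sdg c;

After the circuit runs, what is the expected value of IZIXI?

The expectation value of IZIXI is 1.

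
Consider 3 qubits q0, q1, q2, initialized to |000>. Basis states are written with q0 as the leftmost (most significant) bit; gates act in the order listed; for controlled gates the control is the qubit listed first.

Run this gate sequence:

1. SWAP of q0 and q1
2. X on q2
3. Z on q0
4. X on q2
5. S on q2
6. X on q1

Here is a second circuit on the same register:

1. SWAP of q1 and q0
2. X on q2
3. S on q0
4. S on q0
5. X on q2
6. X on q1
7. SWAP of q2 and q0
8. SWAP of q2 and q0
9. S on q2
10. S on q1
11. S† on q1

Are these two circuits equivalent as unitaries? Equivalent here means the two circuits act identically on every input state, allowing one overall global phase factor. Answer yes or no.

Yes, they are equivalent — the unitaries differ by at most a global phase.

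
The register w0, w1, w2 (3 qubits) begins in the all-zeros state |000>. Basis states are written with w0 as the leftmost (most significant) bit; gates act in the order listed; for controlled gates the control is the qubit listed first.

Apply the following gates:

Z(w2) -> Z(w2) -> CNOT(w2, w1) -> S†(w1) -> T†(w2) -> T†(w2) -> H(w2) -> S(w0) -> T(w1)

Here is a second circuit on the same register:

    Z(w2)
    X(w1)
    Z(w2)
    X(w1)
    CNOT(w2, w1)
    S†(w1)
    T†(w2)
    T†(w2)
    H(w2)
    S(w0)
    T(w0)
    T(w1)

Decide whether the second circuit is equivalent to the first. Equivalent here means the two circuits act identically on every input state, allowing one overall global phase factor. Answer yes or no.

No, they are not equivalent — no single phase factor reconciles the two unitaries.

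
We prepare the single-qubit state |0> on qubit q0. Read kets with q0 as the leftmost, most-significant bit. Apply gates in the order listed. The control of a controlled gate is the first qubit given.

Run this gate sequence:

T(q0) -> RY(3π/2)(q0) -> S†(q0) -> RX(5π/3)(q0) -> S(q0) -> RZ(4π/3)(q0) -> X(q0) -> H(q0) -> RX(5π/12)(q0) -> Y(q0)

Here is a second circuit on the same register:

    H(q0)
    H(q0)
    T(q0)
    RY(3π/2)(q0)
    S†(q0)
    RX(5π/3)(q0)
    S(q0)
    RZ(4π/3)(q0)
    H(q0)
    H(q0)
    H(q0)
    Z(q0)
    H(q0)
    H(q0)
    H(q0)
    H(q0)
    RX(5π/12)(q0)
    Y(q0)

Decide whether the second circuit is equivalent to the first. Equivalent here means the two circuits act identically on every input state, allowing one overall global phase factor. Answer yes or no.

Yes — the two circuits implement the same unitary up to a global phase.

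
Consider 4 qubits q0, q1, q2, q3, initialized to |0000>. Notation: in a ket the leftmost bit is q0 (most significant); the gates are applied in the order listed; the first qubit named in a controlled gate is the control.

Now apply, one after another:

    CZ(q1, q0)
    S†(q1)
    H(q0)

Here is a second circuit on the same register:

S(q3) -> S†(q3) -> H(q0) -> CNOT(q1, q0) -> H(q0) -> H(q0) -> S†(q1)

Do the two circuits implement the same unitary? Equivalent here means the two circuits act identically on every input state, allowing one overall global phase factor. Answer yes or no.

Yes, they are equivalent — the unitaries differ by at most a global phase.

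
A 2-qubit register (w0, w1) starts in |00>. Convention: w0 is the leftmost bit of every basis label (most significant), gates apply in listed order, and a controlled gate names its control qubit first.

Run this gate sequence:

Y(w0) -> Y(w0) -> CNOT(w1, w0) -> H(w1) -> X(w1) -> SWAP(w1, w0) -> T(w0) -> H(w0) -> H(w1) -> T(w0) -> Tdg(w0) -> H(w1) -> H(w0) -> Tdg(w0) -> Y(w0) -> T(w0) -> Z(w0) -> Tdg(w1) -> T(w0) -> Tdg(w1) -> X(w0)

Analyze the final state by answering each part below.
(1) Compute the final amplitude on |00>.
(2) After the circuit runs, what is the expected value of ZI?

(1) The final state's coefficient on |00> equals sqrt(2)/2. Key observation: the block from step 7 through step 14 cancels to the identity and can be dropped.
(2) The observable ZI averages to 0.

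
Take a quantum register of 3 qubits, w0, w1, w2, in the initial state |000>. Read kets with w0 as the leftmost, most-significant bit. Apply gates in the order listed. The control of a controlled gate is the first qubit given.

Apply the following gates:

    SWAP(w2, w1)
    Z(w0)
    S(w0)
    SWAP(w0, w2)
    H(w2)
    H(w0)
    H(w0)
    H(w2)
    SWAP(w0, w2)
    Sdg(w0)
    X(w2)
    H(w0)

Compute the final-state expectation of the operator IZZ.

In the final state, IZZ has expectation -1. Key observation: gates 3-10 undo each other exactly, leaving only the rest of the circuit to track.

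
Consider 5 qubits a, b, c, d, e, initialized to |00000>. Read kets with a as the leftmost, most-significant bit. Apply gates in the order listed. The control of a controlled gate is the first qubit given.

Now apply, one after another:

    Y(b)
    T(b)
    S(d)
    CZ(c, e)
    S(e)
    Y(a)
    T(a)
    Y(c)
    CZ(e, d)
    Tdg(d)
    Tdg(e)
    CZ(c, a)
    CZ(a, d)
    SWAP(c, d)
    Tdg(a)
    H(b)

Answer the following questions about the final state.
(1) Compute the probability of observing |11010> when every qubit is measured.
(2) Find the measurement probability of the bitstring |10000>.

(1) Outcome |11010> occurs with probability 1/2.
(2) A full measurement returns |10000> with probability 0.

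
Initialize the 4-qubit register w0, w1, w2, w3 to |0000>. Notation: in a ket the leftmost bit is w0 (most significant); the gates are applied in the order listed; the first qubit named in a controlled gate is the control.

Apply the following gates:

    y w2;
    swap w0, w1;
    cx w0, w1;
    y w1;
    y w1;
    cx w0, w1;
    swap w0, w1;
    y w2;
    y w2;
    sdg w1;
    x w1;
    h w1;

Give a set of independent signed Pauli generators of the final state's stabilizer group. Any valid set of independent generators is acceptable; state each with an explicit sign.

The final state is stabilized by the group generated by -IXII, +ZIII, -IIZI, +IIIZ; other independent generating sets are equally valid. Key observation: the block from step 1 through step 8 cancels to the identity and can be dropped.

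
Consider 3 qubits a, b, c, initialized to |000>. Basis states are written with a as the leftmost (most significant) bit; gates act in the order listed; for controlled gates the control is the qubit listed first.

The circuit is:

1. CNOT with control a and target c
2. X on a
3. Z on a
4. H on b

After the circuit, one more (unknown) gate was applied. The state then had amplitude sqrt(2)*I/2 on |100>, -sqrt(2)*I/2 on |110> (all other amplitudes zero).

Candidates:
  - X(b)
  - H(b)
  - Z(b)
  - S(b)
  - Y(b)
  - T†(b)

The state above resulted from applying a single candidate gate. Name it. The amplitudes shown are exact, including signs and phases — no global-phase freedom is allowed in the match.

It was Y(b) that produced the state shown.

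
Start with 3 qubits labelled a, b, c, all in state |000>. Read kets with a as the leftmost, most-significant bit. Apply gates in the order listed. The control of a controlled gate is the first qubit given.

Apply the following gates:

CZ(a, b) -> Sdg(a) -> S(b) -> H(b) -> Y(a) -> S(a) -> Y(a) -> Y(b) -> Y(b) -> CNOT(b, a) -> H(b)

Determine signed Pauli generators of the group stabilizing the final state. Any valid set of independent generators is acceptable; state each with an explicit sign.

One valid set of independent stabilizer generators is +XZI, +ZXI, +IIZ (any independent generating set of the same group is equally correct).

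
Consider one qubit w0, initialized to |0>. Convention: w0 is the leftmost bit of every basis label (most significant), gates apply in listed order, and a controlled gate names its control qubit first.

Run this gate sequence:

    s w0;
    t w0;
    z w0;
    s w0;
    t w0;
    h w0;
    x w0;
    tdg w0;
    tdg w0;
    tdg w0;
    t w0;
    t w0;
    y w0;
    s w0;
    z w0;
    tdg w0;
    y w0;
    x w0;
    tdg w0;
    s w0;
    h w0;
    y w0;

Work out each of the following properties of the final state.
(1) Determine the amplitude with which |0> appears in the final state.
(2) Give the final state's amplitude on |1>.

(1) The final state's coefficient on |0> equals 1/2 - exp(I*pi/4)/2.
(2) |1> carries amplitude 1/2 + exp(I*pi/4)/2 in the final state.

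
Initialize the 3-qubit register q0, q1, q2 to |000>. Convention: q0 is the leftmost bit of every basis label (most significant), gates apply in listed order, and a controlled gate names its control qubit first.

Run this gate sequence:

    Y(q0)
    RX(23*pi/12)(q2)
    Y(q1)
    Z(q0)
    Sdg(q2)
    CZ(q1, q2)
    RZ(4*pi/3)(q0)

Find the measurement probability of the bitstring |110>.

The probability of measuring |110> is sqrt(2)/8 + sqrt(6)/8 + 1/2.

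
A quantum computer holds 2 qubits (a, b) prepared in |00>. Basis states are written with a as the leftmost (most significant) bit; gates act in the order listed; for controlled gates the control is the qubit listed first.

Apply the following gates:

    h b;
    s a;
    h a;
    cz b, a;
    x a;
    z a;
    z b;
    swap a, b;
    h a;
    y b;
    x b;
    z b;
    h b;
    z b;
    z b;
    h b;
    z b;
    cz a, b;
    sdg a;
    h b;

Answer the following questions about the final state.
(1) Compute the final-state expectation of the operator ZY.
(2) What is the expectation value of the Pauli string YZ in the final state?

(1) The observable ZY averages to 0. Key observation: steps 12-17 multiply out to the identity, so the circuit reduces to the remaining gates.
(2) In the final state, YZ has expectation 1.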